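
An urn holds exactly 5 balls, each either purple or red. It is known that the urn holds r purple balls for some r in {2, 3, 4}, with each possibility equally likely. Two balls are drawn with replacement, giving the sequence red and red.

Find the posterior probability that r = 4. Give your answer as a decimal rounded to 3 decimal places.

Compute the likelihood of the observed sequence for each case: P(data | r = 2) = (3/5)(3/5) = 9/25; P(data | r = 3) = (2/5)(2/5) = 4/25; P(data | r = 4) = (1/5)(1/5) = 1/25.
The prior-weighted likelihoods are 1/3 · 9/25 = 3/25, 1/3 · 4/25 = 4/75, 1/3 · 1/25 = 1/75; these sum to 14/75.
By Bayes' rule, P(r = 4 | data) = (1/75) / (14/75) = 1/14.

0.071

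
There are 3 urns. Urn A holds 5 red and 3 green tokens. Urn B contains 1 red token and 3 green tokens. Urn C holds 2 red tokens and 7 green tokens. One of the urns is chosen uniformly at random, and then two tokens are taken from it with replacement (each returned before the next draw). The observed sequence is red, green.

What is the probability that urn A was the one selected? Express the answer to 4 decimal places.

Compute the likelihood of the observed sequence for each case: P(data | urn A) = (5/8)(3/8) = 0.23438; P(data | urn B) = (1/4)(3/4) = 0.1875; P(data | urn C) = (2/9)(7/9) = 0.17284.
The prior-weighted likelihoods are 1/3 · 0.23438 = 0.078125, 1/3 · 0.1875 = 0.0625, 1/3 · 0.17284 = 0.057613; these sum to 0.19824.
Therefore the posterior P(urn A | data) = (0.078125) / (0.19824) = 0.3941.

0.3941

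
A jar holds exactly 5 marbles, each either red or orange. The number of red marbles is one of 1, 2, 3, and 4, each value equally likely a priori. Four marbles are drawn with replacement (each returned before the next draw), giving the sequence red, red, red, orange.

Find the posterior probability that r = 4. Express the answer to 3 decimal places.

0.438

The likelihood of the observed sequence under each hypothesis: P(data | r = 1) = (1/5)(1/5)(1/5)(4/5) = 0.0064; P(data | r = 2) = (2/5)(2/5)(2/5)(3/5) = 0.0384; P(data | r = 3) = (3/5)(3/5)(3/5)(2/5) = 0.0864; P(data | r = 4) = (4/5)(4/5)(4/5)(1/5) = 0.1024.
The prior-weighted likelihoods are 1/4 · 0.0064 = 0.0016, 1/4 · 0.0384 = 0.0096, 1/4 · 0.0864 = 0.0216, 1/4 · 0.1024 = 0.0256; with total 0.0584.
Therefore the posterior P(r = 4 | data) = (0.0256) / (0.0584) = 0.43836.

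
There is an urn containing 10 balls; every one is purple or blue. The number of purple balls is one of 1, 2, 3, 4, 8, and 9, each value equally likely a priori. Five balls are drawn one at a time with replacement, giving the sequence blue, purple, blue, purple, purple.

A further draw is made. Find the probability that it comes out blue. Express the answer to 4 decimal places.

0.4678

For each hypothesis, P(data | H) works out to: P(data | r = 1) = (9/10)(1/10)(9/10)(1/10)(1/10) = 0.00081; P(data | r = 2) = (8/10)(2/10)(8/10)(2/10)(2/10) = 0.00512; P(data | r = 3) = (7/10)(3/10)(7/10)(3/10)(3/10) = 0.01323; P(data | r = 4) = (6/10)(4/10)(6/10)(4/10)(4/10) = 0.02304; P(data | r = 8) = (2/10)(8/10)(2/10)(8/10)(8/10) = 0.02048; P(data | r = 9) = (1/10)(9/10)(1/10)(9/10)(9/10) = 0.00729.
Multiplying each by its prior: 1/6 · 0.00081 = 0.000135, 1/6 · 0.00512 = 0.00085333, 1/6 · 0.01323 = 0.002205, 1/6 · 0.02304 = 0.00384, 1/6 · 0.02048 = 0.0034133, 1/6 · 0.00729 = 0.001215; summing to 0.011662.
The posterior is then P(r = 1 | data) = 0.011576, P(r = 2 | data) = 0.073174, P(r = 3 | data) = 0.18908, P(r = 4 | data) = 0.32928, P(r = 8 | data) = 0.2927, P(r = 9 | data) = 0.10419.
So P(blue next | data) = Σ P(blue next | H) P(H | data) = (9/10)(0.011576) + (4/5)(0.073174) + (7/10)(0.18908) + (3/5)(0.32928) + (1/5)(0.2927) + (1/10)(0.10419) = 0.46784.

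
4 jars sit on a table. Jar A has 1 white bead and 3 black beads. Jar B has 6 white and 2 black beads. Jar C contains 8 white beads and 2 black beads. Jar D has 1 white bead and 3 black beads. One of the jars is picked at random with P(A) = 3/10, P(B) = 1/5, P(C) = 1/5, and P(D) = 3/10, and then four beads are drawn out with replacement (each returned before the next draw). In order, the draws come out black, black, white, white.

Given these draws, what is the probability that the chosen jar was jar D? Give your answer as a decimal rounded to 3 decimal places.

0.317

Under each hypothesis, the probability of the observed sequence is: P(data | jar A) = (3/4)(3/4)(1/4)(1/4) = 0.035156; P(data | jar B) = (2/8)(2/8)(6/8)(6/8) = 0.035156; P(data | jar C) = (2/10)(2/10)(8/10)(8/10) = 0.0256; P(data | jar D) = (3/4)(3/4)(1/4)(1/4) = 0.035156.
Weighting by the prior gives 3/10 · 0.035156 = 0.010547, 1/5 · 0.035156 = 0.0070313, 1/5 · 0.0256 = 0.00512, 3/10 · 0.035156 = 0.010547; these sum to 0.033245.
Hence P(jar D | data) = (0.010547) / (0.033245) = 0.31725.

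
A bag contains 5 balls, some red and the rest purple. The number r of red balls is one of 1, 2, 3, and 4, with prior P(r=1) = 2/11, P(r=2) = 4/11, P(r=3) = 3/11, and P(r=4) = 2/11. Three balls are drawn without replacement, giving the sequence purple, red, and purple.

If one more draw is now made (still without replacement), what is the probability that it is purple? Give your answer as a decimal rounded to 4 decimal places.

0.5333

Under each hypothesis, the probability of the observed sequence is: P(data | r = 1) = (4/5)(1/4)(3/3) = 1/5; P(data | r = 2) = (3/5)(2/4)(2/3) = 1/5; P(data | r = 3) = (2/5)(3/4)(1/3) = 1/10; P(data | r = 4) = (1/5)(4/4)(0/3) = 0.
The prior-weighted likelihoods are 2/11 · 1/5 = 2/55, 4/11 · 1/5 = 4/55, 3/11 · 1/10 = 3/110, 2/11 · 0 = 0; these sum to 3/22.
Normalising, the posterior is P(r = 1 | data) = 4/15, P(r = 2 | data) = 8/15, P(r = 3 | data) = 1/5, P(r = 4 | data) = 0.
The predictive probability is P(purple next | data) = (1)(4/15) + (1/2)(8/15) + (0)(1/5) = 8/15.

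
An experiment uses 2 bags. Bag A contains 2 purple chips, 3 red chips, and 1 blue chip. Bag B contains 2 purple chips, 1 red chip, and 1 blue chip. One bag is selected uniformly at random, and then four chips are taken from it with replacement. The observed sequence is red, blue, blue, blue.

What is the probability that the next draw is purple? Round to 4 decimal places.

0.4380

Under each hypothesis, the probability of the observed sequence is: P(data | bag A) = (3/6)(1/6)(1/6)(1/6) = 0.0023148; P(data | bag B) = (1/4)(1/4)(1/4)(1/4) = 0.0039062.
The prior-weighted likelihoods are 1/2 · 0.0023148 = 0.0011574, 1/2 · 0.0039062 = 0.0019531; summing to 0.0031105.
Dividing through by the total gives posterior P(bag A | data) = 0.37209, P(bag B | data) = 0.62791.
So P(purple next | data) = Σ P(purple next | H) P(H | data) = (1/3)(0.37209) + (1/2)(0.62791) = 0.43798.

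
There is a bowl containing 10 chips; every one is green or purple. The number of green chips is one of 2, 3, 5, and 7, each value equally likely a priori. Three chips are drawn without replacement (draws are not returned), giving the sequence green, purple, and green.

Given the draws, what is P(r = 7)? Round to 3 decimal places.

Under each hypothesis, the probability of the observed sequence is: P(data | r = 2) = (2/10)(8/9)(1/8) = 1/45; P(data | r = 3) = (3/10)(7/9)(2/8) = 7/120; P(data | r = 5) = (5/10)(5/9)(4/8) = 5/36; P(data | r = 7) = (7/10)(3/9)(6/8) = 7/40.
Weighting by the prior gives 1/4 · 1/45 = 1/180, 1/4 · 7/120 = 7/480, 1/4 · 5/36 = 5/144, 1/4 · 7/40 = 7/160; with total 71/720.
Therefore the posterior P(r = 7 | data) = (7/160) / (71/720) = 63/142.

0.444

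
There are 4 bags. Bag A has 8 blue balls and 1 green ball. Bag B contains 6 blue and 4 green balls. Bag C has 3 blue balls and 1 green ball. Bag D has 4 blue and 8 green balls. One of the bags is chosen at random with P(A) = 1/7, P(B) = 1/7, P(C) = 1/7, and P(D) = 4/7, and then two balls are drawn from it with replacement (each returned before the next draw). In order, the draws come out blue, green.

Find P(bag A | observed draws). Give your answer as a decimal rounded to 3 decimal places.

The likelihood of the observed sequence under each hypothesis: P(data | bag A) = (8/9)(1/9) = 0.098765; P(data | bag B) = (6/10)(4/10) = 0.24; P(data | bag C) = (3/4)(1/4) = 0.1875; P(data | bag D) = (4/12)(8/12) = 0.22222.
Multiplying each by its prior: 1/7 · 0.098765 = 0.014109, 1/7 · 0.24 = 0.034286, 1/7 · 0.1875 = 0.026786, 4/7 · 0.22222 = 0.12698; summing to 0.20216.
Therefore the posterior P(bag A | data) = (0.014109) / (0.20216) = 0.069791.

0.070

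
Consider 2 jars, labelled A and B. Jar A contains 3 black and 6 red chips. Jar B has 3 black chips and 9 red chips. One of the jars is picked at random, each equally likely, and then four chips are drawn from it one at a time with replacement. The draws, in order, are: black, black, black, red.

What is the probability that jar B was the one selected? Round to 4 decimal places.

The likelihood of the observed sequence under each hypothesis: P(data | jar A) = (3/9)(3/9)(3/9)(6/9) = 0.024691; P(data | jar B) = (3/12)(3/12)(3/12)(9/12) = 0.011719.
Weighting by the prior gives 1/2 · 0.024691 = 0.012346, 1/2 · 0.011719 = 0.0058594; these sum to 0.018205.
So P(jar B | data) = (0.0058594) / (0.018205) = 0.32185.

0.3219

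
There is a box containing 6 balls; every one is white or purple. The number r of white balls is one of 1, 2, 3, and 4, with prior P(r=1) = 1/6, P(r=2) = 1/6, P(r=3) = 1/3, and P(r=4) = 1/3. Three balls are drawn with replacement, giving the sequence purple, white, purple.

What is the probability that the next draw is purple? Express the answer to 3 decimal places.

Under each hypothesis, the probability of the observed sequence is: P(data | r = 1) = (5/6)(1/6)(5/6) = 0.11574; P(data | r = 2) = (4/6)(2/6)(4/6) = 0.14815; P(data | r = 3) = (3/6)(3/6)(3/6) = 0.125; P(data | r = 4) = (2/6)(4/6)(2/6) = 0.074074.
The prior-weighted likelihoods are 1/6 · 0.11574 = 0.01929, 1/6 · 0.14815 = 0.024691, 1/3 · 0.125 = 0.041667, 1/3 · 0.074074 = 0.024691; these sum to 0.11034.
The posterior is then P(r = 1 | data) = 0.17483, P(r = 2 | data) = 0.22378, P(r = 3 | data) = 0.37762, P(r = 4 | data) = 0.22378.
The predictive probability is P(purple next | data) = (5/6)(0.17483) + (2/3)(0.22378) + (1/2)(0.37762) + (1/3)(0.22378) = 0.55828.

0.558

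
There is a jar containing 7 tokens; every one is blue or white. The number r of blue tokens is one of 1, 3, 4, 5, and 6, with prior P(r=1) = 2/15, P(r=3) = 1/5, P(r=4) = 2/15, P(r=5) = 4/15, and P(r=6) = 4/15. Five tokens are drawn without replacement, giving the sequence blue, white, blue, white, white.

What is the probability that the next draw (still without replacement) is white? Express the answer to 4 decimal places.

Under each hypothesis, the probability of the observed sequence is: P(data | r = 1) = (1/7)(6/6)(0/5) = 0; P(data | r = 3) = (3/7)(4/6)(2/5)(3/4)(2/3) = 2/35; P(data | r = 4) = (4/7)(3/6)(3/5)(2/4)(1/3) = 1/35; P(data | r = 5) = (5/7)(2/6)(4/5)(1/4)(0/3) = 0; P(data | r = 6) = (6/7)(1/6)(5/5)(0/4) = 0.
Multiplying each by its prior: 2/15 · 0 = 0, 1/5 · 2/35 = 2/175, 2/15 · 1/35 = 2/525, 4/15 · 0 = 0, 4/15 · 0 = 0; with total 8/525.
Dividing through by the total gives posterior P(r = 1 | data) = 0, P(r = 3 | data) = 3/4, P(r = 4 | data) = 1/4, P(r = 5 | data) = 0, P(r = 6 | data) = 0.
So P(white next | data) = Σ P(white next | H) P(H | data) = (1/2)(3/4) + (0)(1/4) = 3/8.

0.3750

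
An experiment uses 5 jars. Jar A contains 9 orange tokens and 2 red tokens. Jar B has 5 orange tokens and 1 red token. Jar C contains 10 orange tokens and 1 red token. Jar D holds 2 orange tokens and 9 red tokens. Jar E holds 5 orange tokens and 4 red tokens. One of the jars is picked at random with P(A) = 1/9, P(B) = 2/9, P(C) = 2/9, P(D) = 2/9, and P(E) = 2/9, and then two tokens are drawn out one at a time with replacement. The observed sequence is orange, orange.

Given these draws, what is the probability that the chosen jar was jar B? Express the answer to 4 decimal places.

For each hypothesis, P(data | H) works out to: P(data | jar A) = (9/11)(9/11) = 0.66942; P(data | jar B) = (5/6)(5/6) = 0.69444; P(data | jar C) = (10/11)(10/11) = 0.82645; P(data | jar D) = (2/11)(2/11) = 0.033058; P(data | jar E) = (5/9)(5/9) = 0.30864.
Multiplying each by its prior: 1/9 · 0.66942 = 0.07438, 2/9 · 0.69444 = 0.15432, 2/9 · 0.82645 = 0.18365, 2/9 · 0.033058 = 0.0073462, 2/9 · 0.30864 = 0.068587; summing to 0.48829.
Hence P(jar B | data) = (0.15432) / (0.48829) = 0.31604.

0.3160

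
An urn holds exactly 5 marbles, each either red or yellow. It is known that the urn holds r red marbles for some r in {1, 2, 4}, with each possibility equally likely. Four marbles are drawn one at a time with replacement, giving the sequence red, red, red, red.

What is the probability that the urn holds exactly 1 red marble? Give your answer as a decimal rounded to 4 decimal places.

0.0037

The likelihood of the observed sequence under each hypothesis: P(data | r = 1) = (1/5)(1/5)(1/5)(1/5) = 0.0016; P(data | r = 2) = (2/5)(2/5)(2/5)(2/5) = 0.0256; P(data | r = 4) = (4/5)(4/5)(4/5)(4/5) = 0.4096.
Multiplying each by its prior: 1/3 · 0.0016 = 0.00053333, 1/3 · 0.0256 = 0.0085333, 1/3 · 0.4096 = 0.13653; summing to 0.1456.
By Bayes' rule, P(r = 1 | data) = (0.00053333) / (0.1456) = 0.003663.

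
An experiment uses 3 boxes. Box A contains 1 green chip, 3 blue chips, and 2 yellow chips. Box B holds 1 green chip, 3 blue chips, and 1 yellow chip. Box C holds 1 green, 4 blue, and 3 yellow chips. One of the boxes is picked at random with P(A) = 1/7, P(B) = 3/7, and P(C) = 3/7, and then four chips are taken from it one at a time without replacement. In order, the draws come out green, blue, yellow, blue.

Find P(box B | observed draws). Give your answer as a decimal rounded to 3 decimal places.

0.606

Compute the likelihood of the observed sequence for each case: P(data | box A) = (1/6)(3/5)(2/4)(2/3) = 1/30; P(data | box B) = (1/5)(3/4)(1/3)(2/2) = 1/20; P(data | box C) = (1/8)(4/7)(3/6)(3/5) = 3/140.
Multiplying each by its prior: 1/7 · 1/30 = 1/210, 3/7 · 1/20 = 3/140, 3/7 · 3/140 = 9/980; summing to 26/735.
Therefore the posterior P(box B | data) = (3/140) / (26/735) = 63/104.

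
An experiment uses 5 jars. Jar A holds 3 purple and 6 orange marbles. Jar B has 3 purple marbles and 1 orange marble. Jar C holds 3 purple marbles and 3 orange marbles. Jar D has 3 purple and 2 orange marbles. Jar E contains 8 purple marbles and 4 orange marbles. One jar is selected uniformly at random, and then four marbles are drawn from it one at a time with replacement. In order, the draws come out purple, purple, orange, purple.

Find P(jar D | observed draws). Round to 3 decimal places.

The likelihood of the observed sequence under each hypothesis: P(data | jar A) = (3/9)(3/9)(6/9)(3/9) = 0.024691; P(data | jar B) = (3/4)(3/4)(1/4)(3/4) = 0.10547; P(data | jar C) = (3/6)(3/6)(3/6)(3/6) = 0.0625; P(data | jar D) = (3/5)(3/5)(2/5)(3/5) = 0.0864; P(data | jar E) = (8/12)(8/12)(4/12)(8/12) = 0.098765.
The prior-weighted likelihoods are 1/5 · 0.024691 = 0.0049383, 1/5 · 0.10547 = 0.021094, 1/5 · 0.0625 = 0.0125, 1/5 · 0.0864 = 0.01728, 1/5 · 0.098765 = 0.019753; summing to 0.075565.
By Bayes' rule, P(jar D | data) = (0.01728) / (0.075565) = 0.22868.

0.229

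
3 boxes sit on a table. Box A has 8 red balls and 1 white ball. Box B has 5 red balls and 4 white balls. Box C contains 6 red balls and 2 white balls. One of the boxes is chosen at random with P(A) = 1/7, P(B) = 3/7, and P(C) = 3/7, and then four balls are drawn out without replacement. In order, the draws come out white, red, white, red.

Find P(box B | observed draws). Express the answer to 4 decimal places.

Compute the likelihood of the observed sequence for each case: P(data | box A) = (1/9)(8/8)(0/7) = 0; P(data | box B) = (4/9)(5/8)(3/7)(4/6) = 5/63; P(data | box C) = (2/8)(6/7)(1/6)(5/5) = 1/28.
Weighting by the prior gives 1/7 · 0 = 0, 3/7 · 5/63 = 5/147, 3/7 · 1/28 = 3/196; with total 29/588.
By Bayes' rule, P(box B | data) = (5/147) / (29/588) = 20/29.

0.6897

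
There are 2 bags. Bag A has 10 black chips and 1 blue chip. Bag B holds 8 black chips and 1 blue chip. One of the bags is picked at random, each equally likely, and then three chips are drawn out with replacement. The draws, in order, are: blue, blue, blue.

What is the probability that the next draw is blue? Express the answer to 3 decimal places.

0.104

Compute the likelihood of the observed sequence for each case: P(data | bag A) = (1/11)(1/11)(1/11) = 0.00075131; P(data | bag B) = (1/9)(1/9)(1/9) = 0.0013717.
Multiplying each by its prior: 1/2 · 0.00075131 = 0.00037566, 1/2 · 0.0013717 = 0.00068587; with total 0.0010615.
Dividing through by the total gives posterior P(bag A | data) = 0.35388, P(bag B | data) = 0.64612.
Averaging over the posterior, P(blue next | data) = (1/11)(0.35388) + (1/9)(0.64612) = 0.10396.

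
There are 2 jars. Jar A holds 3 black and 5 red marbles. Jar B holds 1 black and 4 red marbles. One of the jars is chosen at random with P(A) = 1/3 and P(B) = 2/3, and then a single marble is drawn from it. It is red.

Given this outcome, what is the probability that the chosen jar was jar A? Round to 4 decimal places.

0.2809

Under each hypothesis, the probability of this draw is: P(data | jar A) = (5/8) = 5/8; P(data | jar B) = (4/5) = 4/5.
Weighting by the prior gives 1/3 · 5/8 = 5/24, 2/3 · 4/5 = 8/15; these sum to 89/120.
By Bayes' rule, P(jar A | data) = (5/24) / (89/120) = 25/89.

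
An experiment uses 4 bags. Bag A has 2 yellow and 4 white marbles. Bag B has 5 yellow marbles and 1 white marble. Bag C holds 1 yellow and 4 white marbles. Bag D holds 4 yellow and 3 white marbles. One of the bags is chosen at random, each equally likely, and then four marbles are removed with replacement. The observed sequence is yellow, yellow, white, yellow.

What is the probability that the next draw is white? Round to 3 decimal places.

Under each hypothesis, the probability of the observed sequence is: P(data | bag A) = (2/6)(2/6)(4/6)(2/6) = 0.024691; P(data | bag B) = (5/6)(5/6)(1/6)(5/6) = 0.096451; P(data | bag C) = (1/5)(1/5)(4/5)(1/5) = 0.0064; P(data | bag D) = (4/7)(4/7)(3/7)(4/7) = 0.079967.
Multiplying each by its prior: 1/4 · 0.024691 = 0.0061728, 1/4 · 0.096451 = 0.024113, 1/4 · 0.0064 = 0.0016, 1/4 · 0.079967 = 0.019992; summing to 0.051877.
The posterior is then P(bag A | data) = 0.11899, P(bag B | data) = 0.4648, P(bag C | data) = 0.030842, P(bag D | data) = 0.38537.
The predictive probability is P(white next | data) = (2/3)(0.11899) + (1/6)(0.4648) + (4/5)(0.030842) + (3/7)(0.38537) = 0.34662.

0.347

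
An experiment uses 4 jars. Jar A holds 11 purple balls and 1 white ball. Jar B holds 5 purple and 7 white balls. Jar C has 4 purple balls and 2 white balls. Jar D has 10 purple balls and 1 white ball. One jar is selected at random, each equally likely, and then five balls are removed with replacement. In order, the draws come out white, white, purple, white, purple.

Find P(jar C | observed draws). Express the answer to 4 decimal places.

Compute the likelihood of the observed sequence for each case: P(data | jar A) = (1/12)(1/12)(11/12)(1/12)(11/12) = 0.00048627; P(data | jar B) = (7/12)(7/12)(5/12)(7/12)(5/12) = 0.034461; P(data | jar C) = (2/6)(2/6)(4/6)(2/6)(4/6) = 0.016461; P(data | jar D) = (1/11)(1/11)(10/11)(1/11)(10/11) = 0.00062092.
The prior-weighted likelihoods are 1/4 · 0.00048627 = 0.00012157, 1/4 · 0.034461 = 0.0086153, 1/4 · 0.016461 = 0.0041152, 1/4 · 0.00062092 = 0.00015523; these sum to 0.013007.
Therefore the posterior P(jar C | data) = (0.0041152) / (0.013007) = 0.31638.

0.3164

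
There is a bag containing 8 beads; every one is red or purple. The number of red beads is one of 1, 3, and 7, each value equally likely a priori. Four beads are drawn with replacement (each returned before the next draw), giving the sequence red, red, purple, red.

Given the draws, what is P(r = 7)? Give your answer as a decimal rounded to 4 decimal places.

For each hypothesis, P(data | H) works out to: P(data | r = 1) = (1/8)(1/8)(7/8)(1/8) = 0.001709; P(data | r = 3) = (3/8)(3/8)(5/8)(3/8) = 0.032959; P(data | r = 7) = (7/8)(7/8)(1/8)(7/8) = 0.08374.
The prior-weighted likelihoods are 1/3 · 0.001709 = 0.00056966, 1/3 · 0.032959 = 0.010986, 1/3 · 0.08374 = 0.027913; summing to 0.039469.
Therefore the posterior P(r = 7 | data) = (0.027913) / (0.039469) = 0.70722.

0.7072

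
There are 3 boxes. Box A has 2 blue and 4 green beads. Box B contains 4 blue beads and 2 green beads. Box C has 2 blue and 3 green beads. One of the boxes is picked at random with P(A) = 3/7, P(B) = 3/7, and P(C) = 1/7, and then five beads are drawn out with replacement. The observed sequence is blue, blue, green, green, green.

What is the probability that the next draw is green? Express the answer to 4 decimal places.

0.5640

Under each hypothesis, the probability of the observed sequence is: P(data | box A) = (2/6)(2/6)(4/6)(4/6)(4/6) = 0.032922; P(data | box B) = (4/6)(4/6)(2/6)(2/6)(2/6) = 0.016461; P(data | box C) = (2/5)(2/5)(3/5)(3/5)(3/5) = 0.03456.
Weighting by the prior gives 3/7 · 0.032922 = 0.014109, 3/7 · 0.016461 = 0.0070547, 1/7 · 0.03456 = 0.0049371; these sum to 0.026101.
Normalising, the posterior is P(box A | data) = 0.54056, P(box B | data) = 0.27028, P(box C | data) = 0.18915.
The predictive probability is P(green next | data) = (2/3)(0.54056) + (1/3)(0.27028) + (3/5)(0.18915) = 0.56396.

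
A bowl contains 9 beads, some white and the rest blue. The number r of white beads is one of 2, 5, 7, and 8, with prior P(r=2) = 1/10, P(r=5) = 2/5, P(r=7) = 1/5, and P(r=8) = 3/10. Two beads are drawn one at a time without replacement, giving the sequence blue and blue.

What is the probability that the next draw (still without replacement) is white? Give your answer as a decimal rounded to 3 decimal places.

0.535

For each hypothesis, P(data | H) works out to: P(data | r = 2) = (7/9)(6/8) = 7/12; P(data | r = 5) = (4/9)(3/8) = 1/6; P(data | r = 7) = (2/9)(1/8) = 1/36; P(data | r = 8) = (1/9)(0/8) = 0.
Multiplying each by its prior: 1/10 · 7/12 = 7/120, 2/5 · 1/6 = 1/15, 1/5 · 1/36 = 1/180, 3/10 · 0 = 0; these sum to 47/360.
Dividing through by the total gives posterior P(r = 2 | data) = 21/47, P(r = 5 | data) = 24/47, P(r = 7 | data) = 2/47, P(r = 8 | data) = 0.
The predictive probability is P(white next | data) = (2/7)(21/47) + (5/7)(24/47) + (1)(2/47) = 176/329.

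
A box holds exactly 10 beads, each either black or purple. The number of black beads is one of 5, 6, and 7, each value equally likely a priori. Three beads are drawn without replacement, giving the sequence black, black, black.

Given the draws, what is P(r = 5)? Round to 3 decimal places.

The likelihood of the observed sequence under each hypothesis: P(data | r = 5) = (5/10)(4/9)(3/8) = 1/12; P(data | r = 6) = (6/10)(5/9)(4/8) = 1/6; P(data | r = 7) = (7/10)(6/9)(5/8) = 7/24.
The prior-weighted likelihoods are 1/3 · 1/12 = 1/36, 1/3 · 1/6 = 1/18, 1/3 · 7/24 = 7/72; with total 13/72.
Therefore the posterior P(r = 5 | data) = (1/36) / (13/72) = 2/13.

0.154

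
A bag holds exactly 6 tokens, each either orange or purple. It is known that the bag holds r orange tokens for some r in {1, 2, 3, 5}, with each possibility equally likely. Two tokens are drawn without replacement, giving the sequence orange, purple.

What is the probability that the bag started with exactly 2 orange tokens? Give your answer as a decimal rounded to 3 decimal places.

The likelihood of the observed sequence under each hypothesis: P(data | r = 1) = (1/6)(5/5) = 1/6; P(data | r = 2) = (2/6)(4/5) = 4/15; P(data | r = 3) = (3/6)(3/5) = 3/10; P(data | r = 5) = (5/6)(1/5) = 1/6.
Multiplying each by its prior: 1/4 · 1/6 = 1/24, 1/4 · 4/15 = 1/15, 1/4 · 3/10 = 3/40, 1/4 · 1/6 = 1/24; summing to 9/40.
Hence P(r = 2 | data) = (1/15) / (9/40) = 8/27.

0.296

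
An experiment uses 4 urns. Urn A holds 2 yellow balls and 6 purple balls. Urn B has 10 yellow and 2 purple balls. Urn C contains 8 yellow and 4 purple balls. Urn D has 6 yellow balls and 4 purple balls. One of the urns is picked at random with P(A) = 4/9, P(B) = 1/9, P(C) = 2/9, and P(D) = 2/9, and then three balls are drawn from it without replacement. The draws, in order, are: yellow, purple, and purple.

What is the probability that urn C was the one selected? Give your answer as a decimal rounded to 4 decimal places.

0.1353

For each hypothesis, P(data | H) works out to: P(data | urn A) = (2/8)(6/7)(5/6) = 0.17857; P(data | urn B) = (10/12)(2/11)(1/10) = 0.015152; P(data | urn C) = (8/12)(4/11)(3/10) = 0.072727; P(data | urn D) = (6/10)(4/9)(3/8) = 0.1.
The prior-weighted likelihoods are 4/9 · 0.17857 = 0.079365, 1/9 · 0.015152 = 0.0016835, 2/9 · 0.072727 = 0.016162, 2/9 · 0.1 = 0.022222; with total 0.11943.
Therefore the posterior P(urn C | data) = (0.016162) / (0.11943) = 0.13532.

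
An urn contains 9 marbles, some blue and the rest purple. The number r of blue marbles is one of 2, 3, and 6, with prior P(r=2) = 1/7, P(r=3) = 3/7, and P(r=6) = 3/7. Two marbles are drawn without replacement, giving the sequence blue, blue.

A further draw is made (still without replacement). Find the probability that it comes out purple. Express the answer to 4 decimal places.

0.5091

For each hypothesis, P(data | H) works out to: P(data | r = 2) = (2/9)(1/8) = 1/36; P(data | r = 3) = (3/9)(2/8) = 1/12; P(data | r = 6) = (6/9)(5/8) = 5/12.
The prior-weighted likelihoods are 1/7 · 1/36 = 1/252, 3/7 · 1/12 = 1/28, 3/7 · 5/12 = 5/28; summing to 55/252.
The posterior is then P(r = 2 | data) = 1/55, P(r = 3 | data) = 9/55, P(r = 6 | data) = 9/11.
Averaging over the posterior, P(purple next | data) = (1)(1/55) + (6/7)(9/55) + (3/7)(9/11) = 28/55.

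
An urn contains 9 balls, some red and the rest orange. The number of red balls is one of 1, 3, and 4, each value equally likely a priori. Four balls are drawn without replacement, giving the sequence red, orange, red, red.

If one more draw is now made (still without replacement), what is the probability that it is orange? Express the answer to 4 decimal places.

0.8462

Compute the likelihood of the observed sequence for each case: P(data | r = 1) = (1/9)(8/8)(0/7) = 0; P(data | r = 3) = (3/9)(6/8)(2/7)(1/6) = 1/84; P(data | r = 4) = (4/9)(5/8)(3/7)(2/6) = 5/126.
The prior-weighted likelihoods are 1/3 · 0 = 0, 1/3 · 1/84 = 1/252, 1/3 · 5/126 = 5/378; summing to 13/756.
Dividing through by the total gives posterior P(r = 1 | data) = 0, P(r = 3 | data) = 3/13, P(r = 4 | data) = 10/13.
The predictive probability is P(orange next | data) = (1)(3/13) + (4/5)(10/13) = 11/13.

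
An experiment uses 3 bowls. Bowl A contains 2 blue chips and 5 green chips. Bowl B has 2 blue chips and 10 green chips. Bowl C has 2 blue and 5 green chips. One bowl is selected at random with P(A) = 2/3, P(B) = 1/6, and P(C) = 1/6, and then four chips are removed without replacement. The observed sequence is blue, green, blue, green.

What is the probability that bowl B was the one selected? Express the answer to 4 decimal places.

0.0598

Compute the likelihood of the observed sequence for each case: P(data | bowl A) = (2/7)(5/6)(1/5)(4/4) = 1/21; P(data | bowl B) = (2/12)(10/11)(1/10)(9/9) = 1/66; P(data | bowl C) = (2/7)(5/6)(1/5)(4/4) = 1/21.
Weighting by the prior gives 2/3 · 1/21 = 2/63, 1/6 · 1/66 = 1/396, 1/6 · 1/21 = 1/126; these sum to 13/308.
Hence P(bowl B | data) = (1/396) / (13/308) = 7/117.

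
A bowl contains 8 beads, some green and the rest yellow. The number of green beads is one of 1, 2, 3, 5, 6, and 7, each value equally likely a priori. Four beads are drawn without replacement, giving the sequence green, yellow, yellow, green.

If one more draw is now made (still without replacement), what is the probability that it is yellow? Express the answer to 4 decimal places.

Compute the likelihood of the observed sequence for each case: P(data | r = 1) = (1/8)(7/7)(6/6)(0/5) = 0; P(data | r = 2) = (2/8)(6/7)(5/6)(1/5) = 1/28; P(data | r = 3) = (3/8)(5/7)(4/6)(2/5) = 1/14; P(data | r = 5) = (5/8)(3/7)(2/6)(4/5) = 1/14; P(data | r = 6) = (6/8)(2/7)(1/6)(5/5) = 1/28; P(data | r = 7) = (7/8)(1/7)(0/6) = 0.
Multiplying each by its prior: 1/6 · 0 = 0, 1/6 · 1/28 = 1/168, 1/6 · 1/14 = 1/84, 1/6 · 1/14 = 1/84, 1/6 · 1/28 = 1/168, 1/6 · 0 = 0; with total 1/28.
Normalising, the posterior is P(r = 1 | data) = 0, P(r = 2 | data) = 1/6, P(r = 3 | data) = 1/3, P(r = 5 | data) = 1/3, P(r = 6 | data) = 1/6, P(r = 7 | data) = 0.
The predictive probability is P(yellow next | data) = (1)(1/6) + (3/4)(1/3) + (1/4)(1/3) + (0)(1/6) = 1/2.

0.5000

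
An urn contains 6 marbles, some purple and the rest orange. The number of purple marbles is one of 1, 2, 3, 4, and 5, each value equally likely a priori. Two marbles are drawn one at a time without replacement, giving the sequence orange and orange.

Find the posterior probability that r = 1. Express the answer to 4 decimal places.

0.5000

Under each hypothesis, the probability of the observed sequence is: P(data | r = 1) = (5/6)(4/5) = 2/3; P(data | r = 2) = (4/6)(3/5) = 2/5; P(data | r = 3) = (3/6)(2/5) = 1/5; P(data | r = 4) = (2/6)(1/5) = 1/15; P(data | r = 5) = (1/6)(0/5) = 0.
Multiplying each by its prior: 1/5 · 2/3 = 2/15, 1/5 · 2/5 = 2/25, 1/5 · 1/5 = 1/25, 1/5 · 1/15 = 1/75, 1/5 · 0 = 0; these sum to 4/15.
By Bayes' rule, P(r = 1 | data) = (2/15) / (4/15) = 1/2.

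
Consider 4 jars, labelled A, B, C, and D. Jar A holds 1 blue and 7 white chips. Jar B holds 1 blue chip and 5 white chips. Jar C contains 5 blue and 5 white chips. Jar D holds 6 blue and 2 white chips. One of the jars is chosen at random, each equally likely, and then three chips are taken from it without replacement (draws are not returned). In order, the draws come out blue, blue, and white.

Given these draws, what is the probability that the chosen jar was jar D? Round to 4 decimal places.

0.5625

Under each hypothesis, the probability of the observed sequence is: P(data | jar A) = (1/8)(0/7) = 0; P(data | jar B) = (1/6)(0/5) = 0; P(data | jar C) = (5/10)(4/9)(5/8) = 5/36; P(data | jar D) = (6/8)(5/7)(2/6) = 5/28.
The prior-weighted likelihoods are 1/4 · 0 = 0, 1/4 · 0 = 0, 1/4 · 5/36 = 5/144, 1/4 · 5/28 = 5/112; with total 5/63.
Hence P(jar D | data) = (5/112) / (5/63) = 9/16.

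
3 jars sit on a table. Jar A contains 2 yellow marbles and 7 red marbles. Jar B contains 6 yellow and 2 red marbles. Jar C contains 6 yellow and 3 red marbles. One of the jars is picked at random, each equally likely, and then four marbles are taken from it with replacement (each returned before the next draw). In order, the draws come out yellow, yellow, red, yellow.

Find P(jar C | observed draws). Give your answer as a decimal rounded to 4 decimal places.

The likelihood of the observed sequence under each hypothesis: P(data | jar A) = (2/9)(2/9)(7/9)(2/9) = 0.0085353; P(data | jar B) = (6/8)(6/8)(2/8)(6/8) = 0.10547; P(data | jar C) = (6/9)(6/9)(3/9)(6/9) = 0.098765.
The prior-weighted likelihoods are 1/3 · 0.0085353 = 0.0028451, 1/3 · 0.10547 = 0.035156, 1/3 · 0.098765 = 0.032922; with total 0.070923.
Therefore the posterior P(jar C | data) = (0.032922) / (0.070923) = 0.46419.

0.4642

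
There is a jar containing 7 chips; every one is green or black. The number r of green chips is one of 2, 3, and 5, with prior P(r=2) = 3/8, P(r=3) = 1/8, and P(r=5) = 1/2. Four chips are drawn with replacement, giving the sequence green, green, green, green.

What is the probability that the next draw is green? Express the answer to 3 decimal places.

The likelihood of the observed sequence under each hypothesis: P(data | r = 2) = (2/7)(2/7)(2/7)(2/7) = 0.0066639; P(data | r = 3) = (3/7)(3/7)(3/7)(3/7) = 0.033736; P(data | r = 5) = (5/7)(5/7)(5/7)(5/7) = 0.26031.
The prior-weighted likelihoods are 3/8 · 0.0066639 = 0.002499, 1/8 · 0.033736 = 0.004217, 1/2 · 0.26031 = 0.13015; these sum to 0.13687.
Dividing through by the total gives posterior P(r = 2 | data) = 0.018258, P(r = 3 | data) = 0.03081, P(r = 5 | data) = 0.95093.
Averaging over the posterior, P(green next | data) = (2/7)(0.018258) + (3/7)(0.03081) + (5/7)(0.95093) = 0.69766.

0.698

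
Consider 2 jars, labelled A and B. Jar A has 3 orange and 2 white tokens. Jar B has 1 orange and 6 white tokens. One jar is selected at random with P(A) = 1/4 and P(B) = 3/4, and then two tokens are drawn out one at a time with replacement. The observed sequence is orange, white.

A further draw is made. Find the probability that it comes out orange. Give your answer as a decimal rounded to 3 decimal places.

Compute the likelihood of the observed sequence for each case: P(data | jar A) = (3/5)(2/5) = 0.24; P(data | jar B) = (1/7)(6/7) = 0.12245.
The prior-weighted likelihoods are 1/4 · 0.24 = 0.06, 3/4 · 0.12245 = 0.091837; these sum to 0.15184.
Normalising, the posterior is P(jar A | data) = 0.39516, P(jar B | data) = 0.60484.
The predictive probability is P(orange next | data) = (3/5)(0.39516) + (1/7)(0.60484) = 0.3235.

0.324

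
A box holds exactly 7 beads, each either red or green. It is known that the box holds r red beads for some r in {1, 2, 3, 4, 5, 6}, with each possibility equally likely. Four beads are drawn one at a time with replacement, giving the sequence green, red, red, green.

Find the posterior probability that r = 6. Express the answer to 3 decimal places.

0.064

For each hypothesis, P(data | H) works out to: P(data | r = 1) = (6/7)(1/7)(1/7)(6/7) = 0.014994; P(data | r = 2) = (5/7)(2/7)(2/7)(5/7) = 0.041649; P(data | r = 3) = (4/7)(3/7)(3/7)(4/7) = 0.059975; P(data | r = 4) = (3/7)(4/7)(4/7)(3/7) = 0.059975; P(data | r = 5) = (2/7)(5/7)(5/7)(2/7) = 0.041649; P(data | r = 6) = (1/7)(6/7)(6/7)(1/7) = 0.014994.
Weighting by the prior gives 1/6 · 0.014994 = 0.002499, 1/6 · 0.041649 = 0.0069416, 1/6 · 0.059975 = 0.0099958, 1/6 · 0.059975 = 0.0099958, 1/6 · 0.041649 = 0.0069416, 1/6 · 0.014994 = 0.002499; with total 0.038873.
So P(r = 6 | data) = (0.002499) / (0.038873) = 0.064286.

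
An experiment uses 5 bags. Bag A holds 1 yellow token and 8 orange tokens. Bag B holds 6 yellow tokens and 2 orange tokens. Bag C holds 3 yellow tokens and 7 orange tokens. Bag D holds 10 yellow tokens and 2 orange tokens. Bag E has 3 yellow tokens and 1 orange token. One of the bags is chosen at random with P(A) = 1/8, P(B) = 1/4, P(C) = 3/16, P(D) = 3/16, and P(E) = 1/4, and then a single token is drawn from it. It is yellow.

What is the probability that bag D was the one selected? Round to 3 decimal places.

For each hypothesis, P(data | H) works out to: P(data | bag A) = (1/9) = 1/9; P(data | bag B) = (6/8) = 3/4; P(data | bag C) = (3/10) = 3/10; P(data | bag D) = (10/12) = 5/6; P(data | bag E) = (3/4) = 3/4.
Multiplying each by its prior: 1/8 · 1/9 = 1/72, 1/4 · 3/4 = 3/16, 3/16 · 3/10 = 9/160, 3/16 · 5/6 = 5/32, 1/4 · 3/4 = 3/16; with total 433/720.
Hence P(bag D | data) = (5/32) / (433/720) = 225/866.

0.260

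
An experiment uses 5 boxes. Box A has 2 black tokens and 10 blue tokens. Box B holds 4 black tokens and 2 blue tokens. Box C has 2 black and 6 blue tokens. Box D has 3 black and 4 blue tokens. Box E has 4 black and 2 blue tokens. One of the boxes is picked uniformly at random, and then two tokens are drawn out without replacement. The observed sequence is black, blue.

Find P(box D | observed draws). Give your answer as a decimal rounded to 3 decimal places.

0.241

The likelihood of the observed sequence under each hypothesis: P(data | box A) = (2/12)(10/11) = 0.15152; P(data | box B) = (4/6)(2/5) = 0.26667; P(data | box C) = (2/8)(6/7) = 0.21429; P(data | box D) = (3/7)(4/6) = 0.28571; P(data | box E) = (4/6)(2/5) = 0.26667.
Weighting by the prior gives 1/5 · 0.15152 = 0.030303, 1/5 · 0.26667 = 0.053333, 1/5 · 0.21429 = 0.042857, 1/5 · 0.28571 = 0.057143, 1/5 · 0.26667 = 0.053333; with total 0.23697.
Therefore the posterior P(box D | data) = (0.057143) / (0.23697) = 0.24114.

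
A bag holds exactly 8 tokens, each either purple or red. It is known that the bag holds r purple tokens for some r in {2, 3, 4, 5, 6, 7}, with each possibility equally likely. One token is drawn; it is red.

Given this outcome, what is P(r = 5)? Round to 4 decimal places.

The likelihood of this draw under each hypothesis: P(data | r = 2) = (6/8) = 3/4; P(data | r = 3) = (5/8) = 5/8; P(data | r = 4) = (4/8) = 1/2; P(data | r = 5) = (3/8) = 3/8; P(data | r = 6) = (2/8) = 1/4; P(data | r = 7) = (1/8) = 1/8.
Multiplying each by its prior: 1/6 · 3/4 = 1/8, 1/6 · 5/8 = 5/48, 1/6 · 1/2 = 1/12, 1/6 · 3/8 = 1/16, 1/6 · 1/4 = 1/24, 1/6 · 1/8 = 1/48; these sum to 7/16.
Hence P(r = 5 | data) = (1/16) / (7/16) = 1/7.

0.1429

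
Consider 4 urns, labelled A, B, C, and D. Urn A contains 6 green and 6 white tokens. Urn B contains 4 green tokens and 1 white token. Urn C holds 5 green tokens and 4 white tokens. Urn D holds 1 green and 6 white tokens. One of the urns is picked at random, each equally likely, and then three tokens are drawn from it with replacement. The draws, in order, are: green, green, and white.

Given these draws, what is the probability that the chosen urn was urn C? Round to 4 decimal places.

The likelihood of the observed sequence under each hypothesis: P(data | urn A) = (6/12)(6/12)(6/12) = 0.125; P(data | urn B) = (4/5)(4/5)(1/5) = 0.128; P(data | urn C) = (5/9)(5/9)(4/9) = 0.13717; P(data | urn D) = (1/7)(1/7)(6/7) = 0.017493.
Weighting by the prior gives 1/4 · 0.125 = 0.03125, 1/4 · 0.128 = 0.032, 1/4 · 0.13717 = 0.034294, 1/4 · 0.017493 = 0.0043732; these sum to 0.10192.
Hence P(urn C | data) = (0.034294) / (0.10192) = 0.33649.

0.3365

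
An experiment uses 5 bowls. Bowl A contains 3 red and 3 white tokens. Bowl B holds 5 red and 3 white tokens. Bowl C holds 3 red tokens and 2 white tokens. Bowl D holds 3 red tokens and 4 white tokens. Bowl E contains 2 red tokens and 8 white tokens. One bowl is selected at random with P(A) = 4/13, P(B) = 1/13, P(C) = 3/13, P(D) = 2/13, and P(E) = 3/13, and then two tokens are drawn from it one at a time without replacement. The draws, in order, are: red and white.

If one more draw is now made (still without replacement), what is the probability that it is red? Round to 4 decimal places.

The likelihood of the observed sequence under each hypothesis: P(data | bowl A) = (3/6)(3/5) = 0.3; P(data | bowl B) = (5/8)(3/7) = 0.26786; P(data | bowl C) = (3/5)(2/4) = 0.3; P(data | bowl D) = (3/7)(4/6) = 0.28571; P(data | bowl E) = (2/10)(8/9) = 0.17778.
Weighting by the prior gives 4/13 · 0.3 = 0.092308, 1/13 · 0.26786 = 0.020604, 3/13 · 0.3 = 0.069231, 2/13 · 0.28571 = 0.043956, 3/13 · 0.17778 = 0.041026; these sum to 0.26712.
The posterior is then P(bowl A | data) = 0.34556, P(bowl B | data) = 0.077134, P(bowl C | data) = 0.25917, P(bowl D | data) = 0.16455, P(bowl E | data) = 0.15358.
The predictive probability is P(red next | data) = (1/2)(0.34556) + (2/3)(0.077134) + (2/3)(0.25917) + (2/5)(0.16455) + (1/8)(0.15358) = 0.482.

0.4820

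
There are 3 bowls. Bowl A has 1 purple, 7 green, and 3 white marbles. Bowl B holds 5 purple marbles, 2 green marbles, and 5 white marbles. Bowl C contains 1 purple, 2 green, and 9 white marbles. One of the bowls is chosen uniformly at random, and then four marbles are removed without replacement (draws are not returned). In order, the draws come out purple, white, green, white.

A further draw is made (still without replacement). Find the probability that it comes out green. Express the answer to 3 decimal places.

The likelihood of the observed sequence under each hypothesis: P(data | bowl A) = (1/11)(3/10)(7/9)(2/8) = 0.005303; P(data | bowl B) = (5/12)(5/11)(2/10)(4/9) = 0.016835; P(data | bowl C) = (1/12)(9/11)(2/10)(8/9) = 0.012121.
Weighting by the prior gives 1/3 · 0.005303 = 0.0017677, 1/3 · 0.016835 = 0.0056117, 1/3 · 0.012121 = 0.0040404; these sum to 0.01142.
Dividing through by the total gives posterior P(bowl A | data) = 0.15479, P(bowl B | data) = 0.4914, P(bowl C | data) = 0.35381.
Averaging over the posterior, P(green next | data) = (6/7)(0.15479) + (1/8)(0.4914) + (1/8)(0.35381) = 0.23833.

0.238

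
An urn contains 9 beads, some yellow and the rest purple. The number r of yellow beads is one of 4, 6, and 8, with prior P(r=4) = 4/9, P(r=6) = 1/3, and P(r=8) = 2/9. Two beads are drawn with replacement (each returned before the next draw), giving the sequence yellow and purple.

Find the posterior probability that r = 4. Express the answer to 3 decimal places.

Compute the likelihood of the observed sequence for each case: P(data | r = 4) = (4/9)(5/9) = 20/81; P(data | r = 6) = (6/9)(3/9) = 2/9; P(data | r = 8) = (8/9)(1/9) = 8/81.
Weighting by the prior gives 4/9 · 20/81 = 80/729, 1/3 · 2/9 = 2/27, 2/9 · 8/81 = 16/729; summing to 50/243.
By Bayes' rule, P(r = 4 | data) = (80/729) / (50/243) = 8/15.

0.533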